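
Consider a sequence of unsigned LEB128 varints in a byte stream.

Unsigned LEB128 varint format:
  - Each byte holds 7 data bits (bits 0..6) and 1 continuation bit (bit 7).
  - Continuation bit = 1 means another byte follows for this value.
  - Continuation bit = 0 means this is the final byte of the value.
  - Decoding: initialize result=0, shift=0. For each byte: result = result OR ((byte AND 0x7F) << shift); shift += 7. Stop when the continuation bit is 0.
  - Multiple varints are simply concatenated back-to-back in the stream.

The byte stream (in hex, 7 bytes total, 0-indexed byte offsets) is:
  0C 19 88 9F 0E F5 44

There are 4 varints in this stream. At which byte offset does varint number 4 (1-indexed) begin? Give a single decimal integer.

Answer: 5

Derivation:
  byte[0]=0x0C cont=0 payload=0x0C=12: acc |= 12<<0 -> acc=12 shift=7 [end]
Varint 1: bytes[0:1] = 0C -> value 12 (1 byte(s))
  byte[1]=0x19 cont=0 payload=0x19=25: acc |= 25<<0 -> acc=25 shift=7 [end]
Varint 2: bytes[1:2] = 19 -> value 25 (1 byte(s))
  byte[2]=0x88 cont=1 payload=0x08=8: acc |= 8<<0 -> acc=8 shift=7
  byte[3]=0x9F cont=1 payload=0x1F=31: acc |= 31<<7 -> acc=3976 shift=14
  byte[4]=0x0E cont=0 payload=0x0E=14: acc |= 14<<14 -> acc=233352 shift=21 [end]
Varint 3: bytes[2:5] = 88 9F 0E -> value 233352 (3 byte(s))
  byte[5]=0xF5 cont=1 payload=0x75=117: acc |= 117<<0 -> acc=117 shift=7
  byte[6]=0x44 cont=0 payload=0x44=68: acc |= 68<<7 -> acc=8821 shift=14 [end]
Varint 4: bytes[5:7] = F5 44 -> value 8821 (2 byte(s))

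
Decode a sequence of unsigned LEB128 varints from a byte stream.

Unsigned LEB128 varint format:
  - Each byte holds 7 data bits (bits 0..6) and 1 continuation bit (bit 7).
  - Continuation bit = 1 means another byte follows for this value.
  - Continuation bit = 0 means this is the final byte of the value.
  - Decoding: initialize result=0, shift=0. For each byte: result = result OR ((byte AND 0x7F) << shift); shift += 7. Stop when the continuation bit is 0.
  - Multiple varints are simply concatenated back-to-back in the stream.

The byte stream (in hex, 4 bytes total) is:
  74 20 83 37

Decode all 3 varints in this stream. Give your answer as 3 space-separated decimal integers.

  byte[0]=0x74 cont=0 payload=0x74=116: acc |= 116<<0 -> acc=116 shift=7 [end]
Varint 1: bytes[0:1] = 74 -> value 116 (1 byte(s))
  byte[1]=0x20 cont=0 payload=0x20=32: acc |= 32<<0 -> acc=32 shift=7 [end]
Varint 2: bytes[1:2] = 20 -> value 32 (1 byte(s))
  byte[2]=0x83 cont=1 payload=0x03=3: acc |= 3<<0 -> acc=3 shift=7
  byte[3]=0x37 cont=0 payload=0x37=55: acc |= 55<<7 -> acc=7043 shift=14 [end]
Varint 3: bytes[2:4] = 83 37 -> value 7043 (2 byte(s))

Answer: 116 32 7043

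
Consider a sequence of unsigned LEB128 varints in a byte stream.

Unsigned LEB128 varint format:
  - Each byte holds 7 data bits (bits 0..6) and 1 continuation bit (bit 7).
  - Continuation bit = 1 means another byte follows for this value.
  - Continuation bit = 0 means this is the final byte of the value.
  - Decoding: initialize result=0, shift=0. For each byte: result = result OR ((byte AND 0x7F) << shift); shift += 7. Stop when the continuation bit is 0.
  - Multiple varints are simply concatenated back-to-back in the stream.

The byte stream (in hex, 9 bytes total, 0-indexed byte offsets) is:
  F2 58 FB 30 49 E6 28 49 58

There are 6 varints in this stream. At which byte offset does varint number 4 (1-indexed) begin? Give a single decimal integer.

  byte[0]=0xF2 cont=1 payload=0x72=114: acc |= 114<<0 -> acc=114 shift=7
  byte[1]=0x58 cont=0 payload=0x58=88: acc |= 88<<7 -> acc=11378 shift=14 [end]
Varint 1: bytes[0:2] = F2 58 -> value 11378 (2 byte(s))
  byte[2]=0xFB cont=1 payload=0x7B=123: acc |= 123<<0 -> acc=123 shift=7
  byte[3]=0x30 cont=0 payload=0x30=48: acc |= 48<<7 -> acc=6267 shift=14 [end]
Varint 2: bytes[2:4] = FB 30 -> value 6267 (2 byte(s))
  byte[4]=0x49 cont=0 payload=0x49=73: acc |= 73<<0 -> acc=73 shift=7 [end]
Varint 3: bytes[4:5] = 49 -> value 73 (1 byte(s))
  byte[5]=0xE6 cont=1 payload=0x66=102: acc |= 102<<0 -> acc=102 shift=7
  byte[6]=0x28 cont=0 payload=0x28=40: acc |= 40<<7 -> acc=5222 shift=14 [end]
Varint 4: bytes[5:7] = E6 28 -> value 5222 (2 byte(s))
  byte[7]=0x49 cont=0 payload=0x49=73: acc |= 73<<0 -> acc=73 shift=7 [end]
Varint 5: bytes[7:8] = 49 -> value 73 (1 byte(s))
  byte[8]=0x58 cont=0 payload=0x58=88: acc |= 88<<0 -> acc=88 shift=7 [end]
Varint 6: bytes[8:9] = 58 -> value 88 (1 byte(s))

Answer: 5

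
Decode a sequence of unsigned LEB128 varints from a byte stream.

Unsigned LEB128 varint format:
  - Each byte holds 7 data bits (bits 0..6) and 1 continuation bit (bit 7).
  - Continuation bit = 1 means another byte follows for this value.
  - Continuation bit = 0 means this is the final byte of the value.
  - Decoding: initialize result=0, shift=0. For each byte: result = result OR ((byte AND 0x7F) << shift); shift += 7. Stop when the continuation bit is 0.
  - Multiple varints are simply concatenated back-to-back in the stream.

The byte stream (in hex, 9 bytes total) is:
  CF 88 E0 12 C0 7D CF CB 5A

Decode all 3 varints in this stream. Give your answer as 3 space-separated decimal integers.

  byte[0]=0xCF cont=1 payload=0x4F=79: acc |= 79<<0 -> acc=79 shift=7
  byte[1]=0x88 cont=1 payload=0x08=8: acc |= 8<<7 -> acc=1103 shift=14
  byte[2]=0xE0 cont=1 payload=0x60=96: acc |= 96<<14 -> acc=1573967 shift=21
  byte[3]=0x12 cont=0 payload=0x12=18: acc |= 18<<21 -> acc=39322703 shift=28 [end]
Varint 1: bytes[0:4] = CF 88 E0 12 -> value 39322703 (4 byte(s))
  byte[4]=0xC0 cont=1 payload=0x40=64: acc |= 64<<0 -> acc=64 shift=7
  byte[5]=0x7D cont=0 payload=0x7D=125: acc |= 125<<7 -> acc=16064 shift=14 [end]
Varint 2: bytes[4:6] = C0 7D -> value 16064 (2 byte(s))
  byte[6]=0xCF cont=1 payload=0x4F=79: acc |= 79<<0 -> acc=79 shift=7
  byte[7]=0xCB cont=1 payload=0x4B=75: acc |= 75<<7 -> acc=9679 shift=14
  byte[8]=0x5A cont=0 payload=0x5A=90: acc |= 90<<14 -> acc=1484239 shift=21 [end]
Varint 3: bytes[6:9] = CF CB 5A -> value 1484239 (3 byte(s))

Answer: 39322703 16064 1484239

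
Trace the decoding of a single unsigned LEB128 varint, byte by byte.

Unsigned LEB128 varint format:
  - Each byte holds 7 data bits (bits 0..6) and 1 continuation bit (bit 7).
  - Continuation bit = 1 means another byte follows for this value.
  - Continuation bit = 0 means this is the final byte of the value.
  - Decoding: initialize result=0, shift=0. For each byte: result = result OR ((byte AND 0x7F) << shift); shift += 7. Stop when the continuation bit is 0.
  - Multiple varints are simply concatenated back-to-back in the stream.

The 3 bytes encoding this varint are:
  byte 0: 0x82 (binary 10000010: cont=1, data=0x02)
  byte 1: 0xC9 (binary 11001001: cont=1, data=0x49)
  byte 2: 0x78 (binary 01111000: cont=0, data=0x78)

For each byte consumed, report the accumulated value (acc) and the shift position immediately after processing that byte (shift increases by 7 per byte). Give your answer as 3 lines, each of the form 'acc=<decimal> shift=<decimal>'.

byte 0=0x82: payload=0x02=2, contrib = 2<<0 = 2; acc -> 2, shift -> 7
byte 1=0xC9: payload=0x49=73, contrib = 73<<7 = 9344; acc -> 9346, shift -> 14
byte 2=0x78: payload=0x78=120, contrib = 120<<14 = 1966080; acc -> 1975426, shift -> 21

Answer: acc=2 shift=7
acc=9346 shift=14
acc=1975426 shift=21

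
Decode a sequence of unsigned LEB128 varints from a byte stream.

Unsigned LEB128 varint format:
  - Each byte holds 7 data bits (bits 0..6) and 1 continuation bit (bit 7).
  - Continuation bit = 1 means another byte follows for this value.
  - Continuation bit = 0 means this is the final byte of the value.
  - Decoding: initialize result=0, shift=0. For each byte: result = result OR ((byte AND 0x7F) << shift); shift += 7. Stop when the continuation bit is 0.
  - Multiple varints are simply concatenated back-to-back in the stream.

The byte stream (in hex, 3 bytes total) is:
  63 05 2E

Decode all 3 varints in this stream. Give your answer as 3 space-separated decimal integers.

Answer: 99 5 46

Derivation:
  byte[0]=0x63 cont=0 payload=0x63=99: acc |= 99<<0 -> acc=99 shift=7 [end]
Varint 1: bytes[0:1] = 63 -> value 99 (1 byte(s))
  byte[1]=0x05 cont=0 payload=0x05=5: acc |= 5<<0 -> acc=5 shift=7 [end]
Varint 2: bytes[1:2] = 05 -> value 5 (1 byte(s))
  byte[2]=0x2E cont=0 payload=0x2E=46: acc |= 46<<0 -> acc=46 shift=7 [end]
Varint 3: bytes[2:3] = 2E -> value 46 (1 byte(s))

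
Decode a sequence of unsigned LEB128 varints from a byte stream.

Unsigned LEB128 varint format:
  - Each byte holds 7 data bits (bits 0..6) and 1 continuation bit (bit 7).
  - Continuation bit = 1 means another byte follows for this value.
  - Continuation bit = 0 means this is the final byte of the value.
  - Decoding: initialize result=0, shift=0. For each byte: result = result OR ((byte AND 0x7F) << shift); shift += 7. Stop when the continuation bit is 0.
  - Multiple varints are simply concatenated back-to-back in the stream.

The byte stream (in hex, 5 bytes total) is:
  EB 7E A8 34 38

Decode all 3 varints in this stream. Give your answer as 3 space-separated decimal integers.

  byte[0]=0xEB cont=1 payload=0x6B=107: acc |= 107<<0 -> acc=107 shift=7
  byte[1]=0x7E cont=0 payload=0x7E=126: acc |= 126<<7 -> acc=16235 shift=14 [end]
Varint 1: bytes[0:2] = EB 7E -> value 16235 (2 byte(s))
  byte[2]=0xA8 cont=1 payload=0x28=40: acc |= 40<<0 -> acc=40 shift=7
  byte[3]=0x34 cont=0 payload=0x34=52: acc |= 52<<7 -> acc=6696 shift=14 [end]
Varint 2: bytes[2:4] = A8 34 -> value 6696 (2 byte(s))
  byte[4]=0x38 cont=0 payload=0x38=56: acc |= 56<<0 -> acc=56 shift=7 [end]
Varint 3: bytes[4:5] = 38 -> value 56 (1 byte(s))

Answer: 16235 6696 56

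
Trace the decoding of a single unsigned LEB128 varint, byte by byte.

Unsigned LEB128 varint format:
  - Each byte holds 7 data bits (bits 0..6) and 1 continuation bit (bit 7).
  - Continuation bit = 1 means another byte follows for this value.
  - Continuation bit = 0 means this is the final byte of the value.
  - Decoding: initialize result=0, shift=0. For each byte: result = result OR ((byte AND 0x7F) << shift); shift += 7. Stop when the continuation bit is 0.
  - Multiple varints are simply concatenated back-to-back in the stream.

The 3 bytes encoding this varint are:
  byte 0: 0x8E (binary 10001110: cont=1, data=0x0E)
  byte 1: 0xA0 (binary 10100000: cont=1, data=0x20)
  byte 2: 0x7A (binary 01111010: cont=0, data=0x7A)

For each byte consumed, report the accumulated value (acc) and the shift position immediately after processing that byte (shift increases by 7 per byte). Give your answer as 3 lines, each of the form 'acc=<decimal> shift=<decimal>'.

byte 0=0x8E: payload=0x0E=14, contrib = 14<<0 = 14; acc -> 14, shift -> 7
byte 1=0xA0: payload=0x20=32, contrib = 32<<7 = 4096; acc -> 4110, shift -> 14
byte 2=0x7A: payload=0x7A=122, contrib = 122<<14 = 1998848; acc -> 2002958, shift -> 21

Answer: acc=14 shift=7
acc=4110 shift=14
acc=2002958 shift=21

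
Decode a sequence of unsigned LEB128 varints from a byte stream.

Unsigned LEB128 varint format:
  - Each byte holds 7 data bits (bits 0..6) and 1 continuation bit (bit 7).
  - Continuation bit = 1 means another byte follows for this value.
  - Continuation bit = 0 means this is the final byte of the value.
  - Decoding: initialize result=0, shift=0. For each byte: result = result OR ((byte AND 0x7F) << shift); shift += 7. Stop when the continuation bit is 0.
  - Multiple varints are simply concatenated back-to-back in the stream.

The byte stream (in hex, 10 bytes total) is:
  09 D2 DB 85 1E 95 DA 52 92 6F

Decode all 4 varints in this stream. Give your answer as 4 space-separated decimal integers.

  byte[0]=0x09 cont=0 payload=0x09=9: acc |= 9<<0 -> acc=9 shift=7 [end]
Varint 1: bytes[0:1] = 09 -> value 9 (1 byte(s))
  byte[1]=0xD2 cont=1 payload=0x52=82: acc |= 82<<0 -> acc=82 shift=7
  byte[2]=0xDB cont=1 payload=0x5B=91: acc |= 91<<7 -> acc=11730 shift=14
  byte[3]=0x85 cont=1 payload=0x05=5: acc |= 5<<14 -> acc=93650 shift=21
  byte[4]=0x1E cont=0 payload=0x1E=30: acc |= 30<<21 -> acc=63008210 shift=28 [end]
Varint 2: bytes[1:5] = D2 DB 85 1E -> value 63008210 (4 byte(s))
  byte[5]=0x95 cont=1 payload=0x15=21: acc |= 21<<0 -> acc=21 shift=7
  byte[6]=0xDA cont=1 payload=0x5A=90: acc |= 90<<7 -> acc=11541 shift=14
  byte[7]=0x52 cont=0 payload=0x52=82: acc |= 82<<14 -> acc=1355029 shift=21 [end]
Varint 3: bytes[5:8] = 95 DA 52 -> value 1355029 (3 byte(s))
  byte[8]=0x92 cont=1 payload=0x12=18: acc |= 18<<0 -> acc=18 shift=7
  byte[9]=0x6F cont=0 payload=0x6F=111: acc |= 111<<7 -> acc=14226 shift=14 [end]
Varint 4: bytes[8:10] = 92 6F -> value 14226 (2 byte(s))

Answer: 9 63008210 1355029 14226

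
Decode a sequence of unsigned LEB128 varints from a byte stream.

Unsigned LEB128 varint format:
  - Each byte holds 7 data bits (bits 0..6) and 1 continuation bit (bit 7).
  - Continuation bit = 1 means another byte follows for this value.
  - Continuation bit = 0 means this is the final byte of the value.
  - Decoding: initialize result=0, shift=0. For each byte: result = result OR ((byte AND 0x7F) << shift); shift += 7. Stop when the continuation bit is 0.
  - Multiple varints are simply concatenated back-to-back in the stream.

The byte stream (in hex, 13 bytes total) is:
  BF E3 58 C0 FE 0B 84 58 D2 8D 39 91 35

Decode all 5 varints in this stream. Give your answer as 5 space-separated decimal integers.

Answer: 1454527 196416 11268 935634 6801

Derivation:
  byte[0]=0xBF cont=1 payload=0x3F=63: acc |= 63<<0 -> acc=63 shift=7
  byte[1]=0xE3 cont=1 payload=0x63=99: acc |= 99<<7 -> acc=12735 shift=14
  byte[2]=0x58 cont=0 payload=0x58=88: acc |= 88<<14 -> acc=1454527 shift=21 [end]
Varint 1: bytes[0:3] = BF E3 58 -> value 1454527 (3 byte(s))
  byte[3]=0xC0 cont=1 payload=0x40=64: acc |= 64<<0 -> acc=64 shift=7
  byte[4]=0xFE cont=1 payload=0x7E=126: acc |= 126<<7 -> acc=16192 shift=14
  byte[5]=0x0B cont=0 payload=0x0B=11: acc |= 11<<14 -> acc=196416 shift=21 [end]
Varint 2: bytes[3:6] = C0 FE 0B -> value 196416 (3 byte(s))
  byte[6]=0x84 cont=1 payload=0x04=4: acc |= 4<<0 -> acc=4 shift=7
  byte[7]=0x58 cont=0 payload=0x58=88: acc |= 88<<7 -> acc=11268 shift=14 [end]
Varint 3: bytes[6:8] = 84 58 -> value 11268 (2 byte(s))
  byte[8]=0xD2 cont=1 payload=0x52=82: acc |= 82<<0 -> acc=82 shift=7
  byte[9]=0x8D cont=1 payload=0x0D=13: acc |= 13<<7 -> acc=1746 shift=14
  byte[10]=0x39 cont=0 payload=0x39=57: acc |= 57<<14 -> acc=935634 shift=21 [end]
Varint 4: bytes[8:11] = D2 8D 39 -> value 935634 (3 byte(s))
  byte[11]=0x91 cont=1 payload=0x11=17: acc |= 17<<0 -> acc=17 shift=7
  byte[12]=0x35 cont=0 payload=0x35=53: acc |= 53<<7 -> acc=6801 shift=14 [end]
Varint 5: bytes[11:13] = 91 35 -> value 6801 (2 byte(s))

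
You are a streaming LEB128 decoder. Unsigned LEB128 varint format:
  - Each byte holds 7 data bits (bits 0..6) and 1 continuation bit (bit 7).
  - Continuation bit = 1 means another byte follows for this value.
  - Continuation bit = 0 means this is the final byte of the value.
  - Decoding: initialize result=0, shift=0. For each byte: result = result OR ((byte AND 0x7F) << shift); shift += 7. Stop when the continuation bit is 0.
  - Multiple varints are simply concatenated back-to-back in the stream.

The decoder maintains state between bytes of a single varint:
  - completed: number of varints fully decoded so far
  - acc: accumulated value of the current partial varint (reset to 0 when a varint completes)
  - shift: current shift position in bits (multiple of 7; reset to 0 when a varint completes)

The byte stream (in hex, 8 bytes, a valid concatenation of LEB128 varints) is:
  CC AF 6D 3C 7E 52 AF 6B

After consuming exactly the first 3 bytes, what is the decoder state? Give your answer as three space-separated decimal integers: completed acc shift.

Answer: 1 0 0

Derivation:
byte[0]=0xCC cont=1 payload=0x4C: acc |= 76<<0 -> completed=0 acc=76 shift=7
byte[1]=0xAF cont=1 payload=0x2F: acc |= 47<<7 -> completed=0 acc=6092 shift=14
byte[2]=0x6D cont=0 payload=0x6D: varint #1 complete (value=1791948); reset -> completed=1 acc=0 shift=0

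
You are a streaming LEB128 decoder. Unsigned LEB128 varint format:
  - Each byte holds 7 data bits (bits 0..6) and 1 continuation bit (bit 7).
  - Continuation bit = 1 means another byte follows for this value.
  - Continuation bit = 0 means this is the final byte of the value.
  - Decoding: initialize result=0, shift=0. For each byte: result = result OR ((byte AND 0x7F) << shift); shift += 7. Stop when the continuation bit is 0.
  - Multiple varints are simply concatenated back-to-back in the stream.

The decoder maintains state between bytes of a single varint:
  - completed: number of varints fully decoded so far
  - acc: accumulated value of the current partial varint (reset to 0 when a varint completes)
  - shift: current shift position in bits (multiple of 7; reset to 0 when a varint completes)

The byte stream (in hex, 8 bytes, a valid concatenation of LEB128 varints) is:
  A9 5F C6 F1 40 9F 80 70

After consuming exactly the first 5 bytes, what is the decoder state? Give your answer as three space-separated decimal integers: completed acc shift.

byte[0]=0xA9 cont=1 payload=0x29: acc |= 41<<0 -> completed=0 acc=41 shift=7
byte[1]=0x5F cont=0 payload=0x5F: varint #1 complete (value=12201); reset -> completed=1 acc=0 shift=0
byte[2]=0xC6 cont=1 payload=0x46: acc |= 70<<0 -> completed=1 acc=70 shift=7
byte[3]=0xF1 cont=1 payload=0x71: acc |= 113<<7 -> completed=1 acc=14534 shift=14
byte[4]=0x40 cont=0 payload=0x40: varint #2 complete (value=1063110); reset -> completed=2 acc=0 shift=0

Answer: 2 0 0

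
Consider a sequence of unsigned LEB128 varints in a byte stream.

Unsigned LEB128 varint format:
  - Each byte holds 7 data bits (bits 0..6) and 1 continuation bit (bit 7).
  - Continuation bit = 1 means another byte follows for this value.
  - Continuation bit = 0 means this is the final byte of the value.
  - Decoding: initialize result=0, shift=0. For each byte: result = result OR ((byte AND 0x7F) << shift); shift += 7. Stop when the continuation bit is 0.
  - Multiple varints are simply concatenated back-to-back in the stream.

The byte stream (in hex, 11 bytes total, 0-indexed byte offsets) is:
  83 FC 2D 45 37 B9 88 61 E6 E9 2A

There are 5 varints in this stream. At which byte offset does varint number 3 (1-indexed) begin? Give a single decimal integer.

Answer: 4

Derivation:
  byte[0]=0x83 cont=1 payload=0x03=3: acc |= 3<<0 -> acc=3 shift=7
  byte[1]=0xFC cont=1 payload=0x7C=124: acc |= 124<<7 -> acc=15875 shift=14
  byte[2]=0x2D cont=0 payload=0x2D=45: acc |= 45<<14 -> acc=753155 shift=21 [end]
Varint 1: bytes[0:3] = 83 FC 2D -> value 753155 (3 byte(s))
  byte[3]=0x45 cont=0 payload=0x45=69: acc |= 69<<0 -> acc=69 shift=7 [end]
Varint 2: bytes[3:4] = 45 -> value 69 (1 byte(s))
  byte[4]=0x37 cont=0 payload=0x37=55: acc |= 55<<0 -> acc=55 shift=7 [end]
Varint 3: bytes[4:5] = 37 -> value 55 (1 byte(s))
  byte[5]=0xB9 cont=1 payload=0x39=57: acc |= 57<<0 -> acc=57 shift=7
  byte[6]=0x88 cont=1 payload=0x08=8: acc |= 8<<7 -> acc=1081 shift=14
  byte[7]=0x61 cont=0 payload=0x61=97: acc |= 97<<14 -> acc=1590329 shift=21 [end]
Varint 4: bytes[5:8] = B9 88 61 -> value 1590329 (3 byte(s))
  byte[8]=0xE6 cont=1 payload=0x66=102: acc |= 102<<0 -> acc=102 shift=7
  byte[9]=0xE9 cont=1 payload=0x69=105: acc |= 105<<7 -> acc=13542 shift=14
  byte[10]=0x2A cont=0 payload=0x2A=42: acc |= 42<<14 -> acc=701670 shift=21 [end]
Varint 5: bytes[8:11] = E6 E9 2A -> value 701670 (3 byte(s))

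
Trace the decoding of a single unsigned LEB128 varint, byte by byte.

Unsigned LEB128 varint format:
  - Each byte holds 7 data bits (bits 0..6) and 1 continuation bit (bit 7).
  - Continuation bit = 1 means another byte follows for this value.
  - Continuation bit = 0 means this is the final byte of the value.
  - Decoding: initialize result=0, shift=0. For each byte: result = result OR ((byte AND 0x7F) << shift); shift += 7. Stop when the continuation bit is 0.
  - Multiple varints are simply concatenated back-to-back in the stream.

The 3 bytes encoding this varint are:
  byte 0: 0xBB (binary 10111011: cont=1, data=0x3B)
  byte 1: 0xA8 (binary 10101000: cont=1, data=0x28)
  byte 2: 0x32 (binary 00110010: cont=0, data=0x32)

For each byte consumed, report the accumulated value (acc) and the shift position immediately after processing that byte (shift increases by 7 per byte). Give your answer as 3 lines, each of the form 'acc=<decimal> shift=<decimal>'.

Answer: acc=59 shift=7
acc=5179 shift=14
acc=824379 shift=21

Derivation:
byte 0=0xBB: payload=0x3B=59, contrib = 59<<0 = 59; acc -> 59, shift -> 7
byte 1=0xA8: payload=0x28=40, contrib = 40<<7 = 5120; acc -> 5179, shift -> 14
byte 2=0x32: payload=0x32=50, contrib = 50<<14 = 819200; acc -> 824379, shift -> 21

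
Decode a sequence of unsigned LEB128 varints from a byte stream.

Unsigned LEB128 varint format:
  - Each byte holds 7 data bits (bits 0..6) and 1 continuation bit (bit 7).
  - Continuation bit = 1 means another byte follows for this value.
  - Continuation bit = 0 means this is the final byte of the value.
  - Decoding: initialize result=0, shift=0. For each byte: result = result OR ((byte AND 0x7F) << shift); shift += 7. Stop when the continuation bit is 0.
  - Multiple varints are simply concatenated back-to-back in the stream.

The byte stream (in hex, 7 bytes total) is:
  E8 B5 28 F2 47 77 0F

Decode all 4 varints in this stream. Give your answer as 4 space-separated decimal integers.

Answer: 662248 9202 119 15

Derivation:
  byte[0]=0xE8 cont=1 payload=0x68=104: acc |= 104<<0 -> acc=104 shift=7
  byte[1]=0xB5 cont=1 payload=0x35=53: acc |= 53<<7 -> acc=6888 shift=14
  byte[2]=0x28 cont=0 payload=0x28=40: acc |= 40<<14 -> acc=662248 shift=21 [end]
Varint 1: bytes[0:3] = E8 B5 28 -> value 662248 (3 byte(s))
  byte[3]=0xF2 cont=1 payload=0x72=114: acc |= 114<<0 -> acc=114 shift=7
  byte[4]=0x47 cont=0 payload=0x47=71: acc |= 71<<7 -> acc=9202 shift=14 [end]
Varint 2: bytes[3:5] = F2 47 -> value 9202 (2 byte(s))
  byte[5]=0x77 cont=0 payload=0x77=119: acc |= 119<<0 -> acc=119 shift=7 [end]
Varint 3: bytes[5:6] = 77 -> value 119 (1 byte(s))
  byte[6]=0x0F cont=0 payload=0x0F=15: acc |= 15<<0 -> acc=15 shift=7 [end]
Varint 4: bytes[6:7] = 0F -> value 15 (1 byte(s))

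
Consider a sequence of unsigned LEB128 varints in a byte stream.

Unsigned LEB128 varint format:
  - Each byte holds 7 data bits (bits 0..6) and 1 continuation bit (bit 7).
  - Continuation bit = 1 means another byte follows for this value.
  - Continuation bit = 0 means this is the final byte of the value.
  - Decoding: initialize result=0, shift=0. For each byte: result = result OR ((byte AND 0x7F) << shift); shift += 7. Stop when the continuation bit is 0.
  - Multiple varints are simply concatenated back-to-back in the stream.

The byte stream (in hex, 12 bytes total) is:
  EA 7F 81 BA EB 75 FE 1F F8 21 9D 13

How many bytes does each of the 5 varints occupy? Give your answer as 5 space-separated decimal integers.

Answer: 2 4 2 2 2

Derivation:
  byte[0]=0xEA cont=1 payload=0x6A=106: acc |= 106<<0 -> acc=106 shift=7
  byte[1]=0x7F cont=0 payload=0x7F=127: acc |= 127<<7 -> acc=16362 shift=14 [end]
Varint 1: bytes[0:2] = EA 7F -> value 16362 (2 byte(s))
  byte[2]=0x81 cont=1 payload=0x01=1: acc |= 1<<0 -> acc=1 shift=7
  byte[3]=0xBA cont=1 payload=0x3A=58: acc |= 58<<7 -> acc=7425 shift=14
  byte[4]=0xEB cont=1 payload=0x6B=107: acc |= 107<<14 -> acc=1760513 shift=21
  byte[5]=0x75 cont=0 payload=0x75=117: acc |= 117<<21 -> acc=247127297 shift=28 [end]
Varint 2: bytes[2:6] = 81 BA EB 75 -> value 247127297 (4 byte(s))
  byte[6]=0xFE cont=1 payload=0x7E=126: acc |= 126<<0 -> acc=126 shift=7
  byte[7]=0x1F cont=0 payload=0x1F=31: acc |= 31<<7 -> acc=4094 shift=14 [end]
Varint 3: bytes[6:8] = FE 1F -> value 4094 (2 byte(s))
  byte[8]=0xF8 cont=1 payload=0x78=120: acc |= 120<<0 -> acc=120 shift=7
  byte[9]=0x21 cont=0 payload=0x21=33: acc |= 33<<7 -> acc=4344 shift=14 [end]
Varint 4: bytes[8:10] = F8 21 -> value 4344 (2 byte(s))
  byte[10]=0x9D cont=1 payload=0x1D=29: acc |= 29<<0 -> acc=29 shift=7
  byte[11]=0x13 cont=0 payload=0x13=19: acc |= 19<<7 -> acc=2461 shift=14 [end]
Varint 5: bytes[10:12] = 9D 13 -> value 2461 (2 byte(s))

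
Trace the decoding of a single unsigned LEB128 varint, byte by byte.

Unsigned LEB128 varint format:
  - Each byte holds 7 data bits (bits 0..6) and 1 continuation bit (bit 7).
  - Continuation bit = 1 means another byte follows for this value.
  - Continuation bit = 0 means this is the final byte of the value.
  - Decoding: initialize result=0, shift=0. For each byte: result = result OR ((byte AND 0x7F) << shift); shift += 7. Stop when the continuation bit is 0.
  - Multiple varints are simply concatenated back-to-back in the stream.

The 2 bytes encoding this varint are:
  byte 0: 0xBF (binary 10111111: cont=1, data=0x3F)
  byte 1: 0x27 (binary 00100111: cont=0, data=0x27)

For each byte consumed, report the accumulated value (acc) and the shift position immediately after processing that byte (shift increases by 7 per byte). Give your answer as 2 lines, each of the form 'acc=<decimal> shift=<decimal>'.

Answer: acc=63 shift=7
acc=5055 shift=14

Derivation:
byte 0=0xBF: payload=0x3F=63, contrib = 63<<0 = 63; acc -> 63, shift -> 7
byte 1=0x27: payload=0x27=39, contrib = 39<<7 = 4992; acc -> 5055, shift -> 14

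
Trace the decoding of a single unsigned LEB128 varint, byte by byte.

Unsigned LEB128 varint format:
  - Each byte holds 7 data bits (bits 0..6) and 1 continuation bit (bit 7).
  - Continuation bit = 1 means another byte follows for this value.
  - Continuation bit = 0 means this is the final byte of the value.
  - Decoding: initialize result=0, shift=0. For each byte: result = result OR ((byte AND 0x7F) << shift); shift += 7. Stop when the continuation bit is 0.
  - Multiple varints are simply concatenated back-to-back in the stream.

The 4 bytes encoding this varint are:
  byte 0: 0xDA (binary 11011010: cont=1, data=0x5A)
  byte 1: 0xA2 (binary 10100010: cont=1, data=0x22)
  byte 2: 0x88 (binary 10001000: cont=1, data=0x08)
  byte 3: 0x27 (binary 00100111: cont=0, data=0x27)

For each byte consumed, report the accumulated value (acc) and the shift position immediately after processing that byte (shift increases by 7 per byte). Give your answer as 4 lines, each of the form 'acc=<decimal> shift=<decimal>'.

Answer: acc=90 shift=7
acc=4442 shift=14
acc=135514 shift=21
acc=81924442 shift=28

Derivation:
byte 0=0xDA: payload=0x5A=90, contrib = 90<<0 = 90; acc -> 90, shift -> 7
byte 1=0xA2: payload=0x22=34, contrib = 34<<7 = 4352; acc -> 4442, shift -> 14
byte 2=0x88: payload=0x08=8, contrib = 8<<14 = 131072; acc -> 135514, shift -> 21
byte 3=0x27: payload=0x27=39, contrib = 39<<21 = 81788928; acc -> 81924442, shift -> 28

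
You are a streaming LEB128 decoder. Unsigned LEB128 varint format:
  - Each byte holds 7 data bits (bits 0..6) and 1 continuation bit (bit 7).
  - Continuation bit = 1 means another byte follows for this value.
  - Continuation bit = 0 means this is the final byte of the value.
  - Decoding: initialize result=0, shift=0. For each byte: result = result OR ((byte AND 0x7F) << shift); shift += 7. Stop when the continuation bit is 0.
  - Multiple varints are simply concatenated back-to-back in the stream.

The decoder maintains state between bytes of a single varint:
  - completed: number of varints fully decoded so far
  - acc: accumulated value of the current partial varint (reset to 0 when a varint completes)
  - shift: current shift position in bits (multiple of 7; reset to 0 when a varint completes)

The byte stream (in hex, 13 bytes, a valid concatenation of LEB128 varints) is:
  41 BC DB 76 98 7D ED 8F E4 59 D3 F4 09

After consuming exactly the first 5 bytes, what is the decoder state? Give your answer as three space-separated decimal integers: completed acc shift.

byte[0]=0x41 cont=0 payload=0x41: varint #1 complete (value=65); reset -> completed=1 acc=0 shift=0
byte[1]=0xBC cont=1 payload=0x3C: acc |= 60<<0 -> completed=1 acc=60 shift=7
byte[2]=0xDB cont=1 payload=0x5B: acc |= 91<<7 -> completed=1 acc=11708 shift=14
byte[3]=0x76 cont=0 payload=0x76: varint #2 complete (value=1945020); reset -> completed=2 acc=0 shift=0
byte[4]=0x98 cont=1 payload=0x18: acc |= 24<<0 -> completed=2 acc=24 shift=7

Answer: 2 24 7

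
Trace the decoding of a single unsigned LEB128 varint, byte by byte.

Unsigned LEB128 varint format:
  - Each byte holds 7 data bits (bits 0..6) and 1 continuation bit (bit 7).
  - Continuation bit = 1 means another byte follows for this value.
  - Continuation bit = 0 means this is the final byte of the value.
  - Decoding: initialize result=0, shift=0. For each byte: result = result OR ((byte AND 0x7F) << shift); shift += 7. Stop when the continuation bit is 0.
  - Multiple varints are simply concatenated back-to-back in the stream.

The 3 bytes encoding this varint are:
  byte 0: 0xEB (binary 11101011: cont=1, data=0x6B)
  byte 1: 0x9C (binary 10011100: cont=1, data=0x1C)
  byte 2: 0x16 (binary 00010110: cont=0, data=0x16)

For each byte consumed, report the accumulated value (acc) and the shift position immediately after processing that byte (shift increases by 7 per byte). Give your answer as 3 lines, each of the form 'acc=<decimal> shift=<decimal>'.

Answer: acc=107 shift=7
acc=3691 shift=14
acc=364139 shift=21

Derivation:
byte 0=0xEB: payload=0x6B=107, contrib = 107<<0 = 107; acc -> 107, shift -> 7
byte 1=0x9C: payload=0x1C=28, contrib = 28<<7 = 3584; acc -> 3691, shift -> 14
byte 2=0x16: payload=0x16=22, contrib = 22<<14 = 360448; acc -> 364139, shift -> 21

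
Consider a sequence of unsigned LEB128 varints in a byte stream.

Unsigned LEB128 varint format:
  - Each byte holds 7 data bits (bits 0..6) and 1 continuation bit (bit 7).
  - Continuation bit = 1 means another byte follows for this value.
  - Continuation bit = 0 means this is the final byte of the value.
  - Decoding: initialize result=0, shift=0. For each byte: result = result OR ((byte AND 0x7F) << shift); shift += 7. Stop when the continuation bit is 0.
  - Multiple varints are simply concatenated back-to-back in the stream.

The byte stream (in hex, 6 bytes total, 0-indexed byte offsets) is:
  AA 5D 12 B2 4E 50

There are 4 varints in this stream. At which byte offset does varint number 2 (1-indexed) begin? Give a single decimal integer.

Answer: 2

Derivation:
  byte[0]=0xAA cont=1 payload=0x2A=42: acc |= 42<<0 -> acc=42 shift=7
  byte[1]=0x5D cont=0 payload=0x5D=93: acc |= 93<<7 -> acc=11946 shift=14 [end]
Varint 1: bytes[0:2] = AA 5D -> value 11946 (2 byte(s))
  byte[2]=0x12 cont=0 payload=0x12=18: acc |= 18<<0 -> acc=18 shift=7 [end]
Varint 2: bytes[2:3] = 12 -> value 18 (1 byte(s))
  byte[3]=0xB2 cont=1 payload=0x32=50: acc |= 50<<0 -> acc=50 shift=7
  byte[4]=0x4E cont=0 payload=0x4E=78: acc |= 78<<7 -> acc=10034 shift=14 [end]
Varint 3: bytes[3:5] = B2 4E -> value 10034 (2 byte(s))
  byte[5]=0x50 cont=0 payload=0x50=80: acc |= 80<<0 -> acc=80 shift=7 [end]
Varint 4: bytes[5:6] = 50 -> value 80 (1 byte(s))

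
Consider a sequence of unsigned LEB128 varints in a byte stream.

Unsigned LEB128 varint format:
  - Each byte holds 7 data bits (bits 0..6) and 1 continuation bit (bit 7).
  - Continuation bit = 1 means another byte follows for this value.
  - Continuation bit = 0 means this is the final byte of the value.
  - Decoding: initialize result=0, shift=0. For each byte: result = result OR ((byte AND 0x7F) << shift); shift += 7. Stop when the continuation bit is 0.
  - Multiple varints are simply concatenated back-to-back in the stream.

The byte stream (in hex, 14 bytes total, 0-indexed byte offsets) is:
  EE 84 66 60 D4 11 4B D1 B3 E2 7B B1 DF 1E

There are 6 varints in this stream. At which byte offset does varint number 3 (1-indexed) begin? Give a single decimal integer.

Answer: 4

Derivation:
  byte[0]=0xEE cont=1 payload=0x6E=110: acc |= 110<<0 -> acc=110 shift=7
  byte[1]=0x84 cont=1 payload=0x04=4: acc |= 4<<7 -> acc=622 shift=14
  byte[2]=0x66 cont=0 payload=0x66=102: acc |= 102<<14 -> acc=1671790 shift=21 [end]
Varint 1: bytes[0:3] = EE 84 66 -> value 1671790 (3 byte(s))
  byte[3]=0x60 cont=0 payload=0x60=96: acc |= 96<<0 -> acc=96 shift=7 [end]
Varint 2: bytes[3:4] = 60 -> value 96 (1 byte(s))
  byte[4]=0xD4 cont=1 payload=0x54=84: acc |= 84<<0 -> acc=84 shift=7
  byte[5]=0x11 cont=0 payload=0x11=17: acc |= 17<<7 -> acc=2260 shift=14 [end]
Varint 3: bytes[4:6] = D4 11 -> value 2260 (2 byte(s))
  byte[6]=0x4B cont=0 payload=0x4B=75: acc |= 75<<0 -> acc=75 shift=7 [end]
Varint 4: bytes[6:7] = 4B -> value 75 (1 byte(s))
  byte[7]=0xD1 cont=1 payload=0x51=81: acc |= 81<<0 -> acc=81 shift=7
  byte[8]=0xB3 cont=1 payload=0x33=51: acc |= 51<<7 -> acc=6609 shift=14
  byte[9]=0xE2 cont=1 payload=0x62=98: acc |= 98<<14 -> acc=1612241 shift=21
  byte[10]=0x7B cont=0 payload=0x7B=123: acc |= 123<<21 -> acc=259561937 shift=28 [end]
Varint 5: bytes[7:11] = D1 B3 E2 7B -> value 259561937 (4 byte(s))
  byte[11]=0xB1 cont=1 payload=0x31=49: acc |= 49<<0 -> acc=49 shift=7
  byte[12]=0xDF cont=1 payload=0x5F=95: acc |= 95<<7 -> acc=12209 shift=14
  byte[13]=0x1E cont=0 payload=0x1E=30: acc |= 30<<14 -> acc=503729 shift=21 [end]
Varint 6: bytes[11:14] = B1 DF 1E -> value 503729 (3 byte(s))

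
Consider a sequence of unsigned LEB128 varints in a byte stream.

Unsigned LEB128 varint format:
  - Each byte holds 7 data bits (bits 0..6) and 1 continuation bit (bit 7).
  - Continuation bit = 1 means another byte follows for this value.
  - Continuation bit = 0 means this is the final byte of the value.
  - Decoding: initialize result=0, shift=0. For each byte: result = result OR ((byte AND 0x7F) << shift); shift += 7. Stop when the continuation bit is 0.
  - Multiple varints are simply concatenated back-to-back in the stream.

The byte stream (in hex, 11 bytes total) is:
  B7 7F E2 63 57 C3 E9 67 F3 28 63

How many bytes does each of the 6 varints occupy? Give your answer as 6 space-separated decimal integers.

Answer: 2 2 1 3 2 1

Derivation:
  byte[0]=0xB7 cont=1 payload=0x37=55: acc |= 55<<0 -> acc=55 shift=7
  byte[1]=0x7F cont=0 payload=0x7F=127: acc |= 127<<7 -> acc=16311 shift=14 [end]
Varint 1: bytes[0:2] = B7 7F -> value 16311 (2 byte(s))
  byte[2]=0xE2 cont=1 payload=0x62=98: acc |= 98<<0 -> acc=98 shift=7
  byte[3]=0x63 cont=0 payload=0x63=99: acc |= 99<<7 -> acc=12770 shift=14 [end]
Varint 2: bytes[2:4] = E2 63 -> value 12770 (2 byte(s))
  byte[4]=0x57 cont=0 payload=0x57=87: acc |= 87<<0 -> acc=87 shift=7 [end]
Varint 3: bytes[4:5] = 57 -> value 87 (1 byte(s))
  byte[5]=0xC3 cont=1 payload=0x43=67: acc |= 67<<0 -> acc=67 shift=7
  byte[6]=0xE9 cont=1 payload=0x69=105: acc |= 105<<7 -> acc=13507 shift=14
  byte[7]=0x67 cont=0 payload=0x67=103: acc |= 103<<14 -> acc=1701059 shift=21 [end]
Varint 4: bytes[5:8] = C3 E9 67 -> value 1701059 (3 byte(s))
  byte[8]=0xF3 cont=1 payload=0x73=115: acc |= 115<<0 -> acc=115 shift=7
  byte[9]=0x28 cont=0 payload=0x28=40: acc |= 40<<7 -> acc=5235 shift=14 [end]
Varint 5: bytes[8:10] = F3 28 -> value 5235 (2 byte(s))
  byte[10]=0x63 cont=0 payload=0x63=99: acc |= 99<<0 -> acc=99 shift=7 [end]
Varint 6: bytes[10:11] = 63 -> value 99 (1 byte(s))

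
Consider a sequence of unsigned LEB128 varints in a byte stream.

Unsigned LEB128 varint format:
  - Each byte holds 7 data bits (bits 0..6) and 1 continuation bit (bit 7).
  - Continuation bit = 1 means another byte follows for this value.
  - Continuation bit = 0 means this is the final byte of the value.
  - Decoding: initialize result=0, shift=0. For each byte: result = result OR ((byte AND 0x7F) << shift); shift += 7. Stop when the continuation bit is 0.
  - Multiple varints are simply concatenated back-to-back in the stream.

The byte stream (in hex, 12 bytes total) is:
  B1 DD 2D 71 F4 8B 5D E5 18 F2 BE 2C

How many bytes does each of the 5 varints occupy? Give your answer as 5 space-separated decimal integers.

  byte[0]=0xB1 cont=1 payload=0x31=49: acc |= 49<<0 -> acc=49 shift=7
  byte[1]=0xDD cont=1 payload=0x5D=93: acc |= 93<<7 -> acc=11953 shift=14
  byte[2]=0x2D cont=0 payload=0x2D=45: acc |= 45<<14 -> acc=749233 shift=21 [end]
Varint 1: bytes[0:3] = B1 DD 2D -> value 749233 (3 byte(s))
  byte[3]=0x71 cont=0 payload=0x71=113: acc |= 113<<0 -> acc=113 shift=7 [end]
Varint 2: bytes[3:4] = 71 -> value 113 (1 byte(s))
  byte[4]=0xF4 cont=1 payload=0x74=116: acc |= 116<<0 -> acc=116 shift=7
  byte[5]=0x8B cont=1 payload=0x0B=11: acc |= 11<<7 -> acc=1524 shift=14
  byte[6]=0x5D cont=0 payload=0x5D=93: acc |= 93<<14 -> acc=1525236 shift=21 [end]
Varint 3: bytes[4:7] = F4 8B 5D -> value 1525236 (3 byte(s))
  byte[7]=0xE5 cont=1 payload=0x65=101: acc |= 101<<0 -> acc=101 shift=7
  byte[8]=0x18 cont=0 payload=0x18=24: acc |= 24<<7 -> acc=3173 shift=14 [end]
Varint 4: bytes[7:9] = E5 18 -> value 3173 (2 byte(s))
  byte[9]=0xF2 cont=1 payload=0x72=114: acc |= 114<<0 -> acc=114 shift=7
  byte[10]=0xBE cont=1 payload=0x3E=62: acc |= 62<<7 -> acc=8050 shift=14
  byte[11]=0x2C cont=0 payload=0x2C=44: acc |= 44<<14 -> acc=728946 shift=21 [end]
Varint 5: bytes[9:12] = F2 BE 2C -> value 728946 (3 byte(s))

Answer: 3 1 3 2 3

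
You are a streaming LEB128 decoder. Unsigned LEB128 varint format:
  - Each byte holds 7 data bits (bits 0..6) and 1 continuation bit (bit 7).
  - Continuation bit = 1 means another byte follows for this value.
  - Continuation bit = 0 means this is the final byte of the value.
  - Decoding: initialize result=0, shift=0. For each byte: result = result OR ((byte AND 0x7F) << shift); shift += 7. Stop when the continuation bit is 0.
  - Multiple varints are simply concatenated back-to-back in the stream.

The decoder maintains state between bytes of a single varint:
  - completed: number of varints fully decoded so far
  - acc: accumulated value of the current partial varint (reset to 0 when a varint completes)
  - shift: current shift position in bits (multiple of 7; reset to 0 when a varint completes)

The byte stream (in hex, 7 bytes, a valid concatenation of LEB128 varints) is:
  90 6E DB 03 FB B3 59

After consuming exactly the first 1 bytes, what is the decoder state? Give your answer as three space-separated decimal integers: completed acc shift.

byte[0]=0x90 cont=1 payload=0x10: acc |= 16<<0 -> completed=0 acc=16 shift=7

Answer: 0 16 7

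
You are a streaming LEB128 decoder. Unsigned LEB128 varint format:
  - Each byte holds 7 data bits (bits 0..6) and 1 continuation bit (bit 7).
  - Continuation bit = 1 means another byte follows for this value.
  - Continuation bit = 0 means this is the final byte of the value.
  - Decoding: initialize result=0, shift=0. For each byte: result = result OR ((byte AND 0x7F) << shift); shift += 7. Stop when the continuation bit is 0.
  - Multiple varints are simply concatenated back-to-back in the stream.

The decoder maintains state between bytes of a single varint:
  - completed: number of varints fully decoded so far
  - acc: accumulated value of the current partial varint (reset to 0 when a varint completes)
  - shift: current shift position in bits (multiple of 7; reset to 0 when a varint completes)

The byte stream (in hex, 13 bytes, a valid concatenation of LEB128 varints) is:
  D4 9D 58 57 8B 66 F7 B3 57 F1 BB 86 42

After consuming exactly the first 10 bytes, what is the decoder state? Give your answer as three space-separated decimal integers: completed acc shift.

byte[0]=0xD4 cont=1 payload=0x54: acc |= 84<<0 -> completed=0 acc=84 shift=7
byte[1]=0x9D cont=1 payload=0x1D: acc |= 29<<7 -> completed=0 acc=3796 shift=14
byte[2]=0x58 cont=0 payload=0x58: varint #1 complete (value=1445588); reset -> completed=1 acc=0 shift=0
byte[3]=0x57 cont=0 payload=0x57: varint #2 complete (value=87); reset -> completed=2 acc=0 shift=0
byte[4]=0x8B cont=1 payload=0x0B: acc |= 11<<0 -> completed=2 acc=11 shift=7
byte[5]=0x66 cont=0 payload=0x66: varint #3 complete (value=13067); reset -> completed=3 acc=0 shift=0
byte[6]=0xF7 cont=1 payload=0x77: acc |= 119<<0 -> completed=3 acc=119 shift=7
byte[7]=0xB3 cont=1 payload=0x33: acc |= 51<<7 -> completed=3 acc=6647 shift=14
byte[8]=0x57 cont=0 payload=0x57: varint #4 complete (value=1432055); reset -> completed=4 acc=0 shift=0
byte[9]=0xF1 cont=1 payload=0x71: acc |= 113<<0 -> completed=4 acc=113 shift=7

Answer: 4 113 7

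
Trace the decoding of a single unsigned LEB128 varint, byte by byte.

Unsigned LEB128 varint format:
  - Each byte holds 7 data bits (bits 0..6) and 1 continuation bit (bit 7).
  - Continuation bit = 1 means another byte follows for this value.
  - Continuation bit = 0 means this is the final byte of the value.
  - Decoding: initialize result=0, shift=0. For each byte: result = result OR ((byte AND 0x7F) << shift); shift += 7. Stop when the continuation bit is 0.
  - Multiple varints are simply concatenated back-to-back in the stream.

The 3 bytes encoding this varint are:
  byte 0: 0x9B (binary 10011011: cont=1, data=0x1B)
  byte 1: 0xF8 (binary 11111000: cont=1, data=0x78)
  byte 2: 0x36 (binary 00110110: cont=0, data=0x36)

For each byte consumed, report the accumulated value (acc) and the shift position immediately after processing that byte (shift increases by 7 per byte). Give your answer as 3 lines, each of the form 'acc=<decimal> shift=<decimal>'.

byte 0=0x9B: payload=0x1B=27, contrib = 27<<0 = 27; acc -> 27, shift -> 7
byte 1=0xF8: payload=0x78=120, contrib = 120<<7 = 15360; acc -> 15387, shift -> 14
byte 2=0x36: payload=0x36=54, contrib = 54<<14 = 884736; acc -> 900123, shift -> 21

Answer: acc=27 shift=7
acc=15387 shift=14
acc=900123 shift=21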